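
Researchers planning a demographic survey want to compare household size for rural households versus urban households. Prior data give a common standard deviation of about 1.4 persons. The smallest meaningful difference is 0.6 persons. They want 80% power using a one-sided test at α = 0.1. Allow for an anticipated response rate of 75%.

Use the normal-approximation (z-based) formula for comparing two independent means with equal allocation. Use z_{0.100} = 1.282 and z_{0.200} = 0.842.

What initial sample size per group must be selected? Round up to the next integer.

n = 66 per group

n = (z_α + z_β)² · (σ₁² + σ₂²) / δ²
  = (1.282 + 0.842)² · (2·1.4² = 3.92) / 0.6²
  = 4.5114 · 3.92 / 0.36
  = 49.12
Adjust for 75% response: 49.12 / 0.75 = 65.50.
Round up → n = 66 per group.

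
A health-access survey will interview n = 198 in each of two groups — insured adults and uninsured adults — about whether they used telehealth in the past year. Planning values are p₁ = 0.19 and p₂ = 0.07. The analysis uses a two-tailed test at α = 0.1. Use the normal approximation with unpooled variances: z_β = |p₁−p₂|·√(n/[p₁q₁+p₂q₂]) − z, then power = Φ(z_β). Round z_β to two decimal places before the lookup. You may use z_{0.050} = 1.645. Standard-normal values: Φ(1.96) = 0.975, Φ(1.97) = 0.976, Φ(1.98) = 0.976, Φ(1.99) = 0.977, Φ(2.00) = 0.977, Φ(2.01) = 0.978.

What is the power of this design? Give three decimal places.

Power ≈ 0.975

z_β = |p₁−p₂|·√(n/[p₁q₁+p₂q₂]) − z_{α/2}
    = 0.12 · √(198/0.2190) − 1.645
    = 0.12 · 30.0684 − 1.645
    = 3.6082 − 1.645 = 1.9632 → 1.96
Power = Φ(1.96) = 0.975.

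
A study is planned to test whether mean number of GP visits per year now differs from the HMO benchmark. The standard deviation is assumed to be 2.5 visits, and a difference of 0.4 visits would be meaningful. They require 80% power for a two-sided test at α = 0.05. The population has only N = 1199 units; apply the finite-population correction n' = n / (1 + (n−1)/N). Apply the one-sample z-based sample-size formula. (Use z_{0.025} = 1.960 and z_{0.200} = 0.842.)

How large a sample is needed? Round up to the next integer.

n = (z_{α/2} + z_β)² · σ² / δ²
  = (1.960 + 0.842)² · 2.5² / 0.4²
  = 7.8512 · 6.25 / 0.16
  = 306.69
Finite-population correction (N = 1199): 306.69 / (1 + (306.69 − 1)/1199) = 244.38.
Round up → n = 245.

n = 245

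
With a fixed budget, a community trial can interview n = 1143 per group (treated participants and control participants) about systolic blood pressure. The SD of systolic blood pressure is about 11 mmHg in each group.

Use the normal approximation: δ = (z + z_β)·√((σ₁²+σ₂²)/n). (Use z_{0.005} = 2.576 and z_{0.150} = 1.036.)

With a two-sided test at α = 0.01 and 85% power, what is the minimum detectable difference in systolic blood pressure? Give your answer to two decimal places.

δ = (z_{α/2} + z_β) · √((σ₁²+σ₂²)/n)
  = (2.576 + 1.036) · √(242/1143)
  = 3.612 · √0.21172
  = 3.612 · 0.4601
  = 1.6620

Minimum detectable difference ≈ 1.66 mmHg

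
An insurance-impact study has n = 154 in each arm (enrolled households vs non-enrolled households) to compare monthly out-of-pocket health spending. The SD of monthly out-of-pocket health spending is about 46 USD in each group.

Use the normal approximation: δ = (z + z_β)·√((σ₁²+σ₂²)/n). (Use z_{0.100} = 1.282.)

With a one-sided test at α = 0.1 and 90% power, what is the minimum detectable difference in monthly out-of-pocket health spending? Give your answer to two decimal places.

δ = (z_α + z_β) · √((σ₁²+σ₂²)/n)
  = (1.282 + 1.282) · √(4232/154)
  = 2.564 · √27.4805
  = 2.564 · 5.2422
  = 13.4410

Minimum detectable difference ≈ 13.44 USD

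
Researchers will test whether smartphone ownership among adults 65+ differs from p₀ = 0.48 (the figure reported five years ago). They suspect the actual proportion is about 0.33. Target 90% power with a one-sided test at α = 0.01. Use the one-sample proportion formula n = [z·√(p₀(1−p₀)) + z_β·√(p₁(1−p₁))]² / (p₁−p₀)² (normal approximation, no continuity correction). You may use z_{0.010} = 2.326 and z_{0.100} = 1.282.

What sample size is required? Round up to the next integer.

n = [z_α·√(p₀q₀) + z_β·√(p₁q₁)]² / (p₁ − p₀)²
  = [2.326·√(0.48·0.52) + 1.282·√(0.33·0.67)]² / (-0.15)²
  = [2.326·0.4996 + 1.282·0.4702]² / 0.0225
  = [1.7649]² / 0.0225
  = 138.44
Round up → n = 139.

n = 139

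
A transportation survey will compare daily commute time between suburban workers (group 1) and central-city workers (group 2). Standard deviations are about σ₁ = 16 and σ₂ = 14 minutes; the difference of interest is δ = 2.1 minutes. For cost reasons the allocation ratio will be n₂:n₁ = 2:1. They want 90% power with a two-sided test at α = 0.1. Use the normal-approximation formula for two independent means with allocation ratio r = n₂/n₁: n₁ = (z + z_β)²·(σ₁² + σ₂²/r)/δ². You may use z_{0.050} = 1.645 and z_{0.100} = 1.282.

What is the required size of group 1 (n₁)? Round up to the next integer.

n₁ = (z_{α/2} + z_β)² · (σ₁² + σ₂²/r) / δ²
   = (1.645 + 1.282)² · (16² + 14²/2) / 2.1²
   = 8.5673 · (256 + 98) / 4.41
   = 8.5673 · 354 / 4.41
   = 687.72
Round up → n₁ = 688; n₂ = r·n₁ = 2 × 688 = 1376.

n₁ = 688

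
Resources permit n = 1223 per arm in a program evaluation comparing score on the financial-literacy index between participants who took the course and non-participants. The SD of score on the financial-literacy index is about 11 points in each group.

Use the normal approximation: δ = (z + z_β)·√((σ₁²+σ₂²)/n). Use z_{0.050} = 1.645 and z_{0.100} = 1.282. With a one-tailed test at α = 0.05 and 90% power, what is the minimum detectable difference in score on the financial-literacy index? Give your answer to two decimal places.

Minimum detectable difference ≈ 1.30 points

δ = (z_α + z_β) · √((σ₁²+σ₂²)/n)
  = (1.645 + 1.282) · √(242/1223)
  = 2.927 · √0.19787
  = 2.927 · 0.4448
  = 1.3020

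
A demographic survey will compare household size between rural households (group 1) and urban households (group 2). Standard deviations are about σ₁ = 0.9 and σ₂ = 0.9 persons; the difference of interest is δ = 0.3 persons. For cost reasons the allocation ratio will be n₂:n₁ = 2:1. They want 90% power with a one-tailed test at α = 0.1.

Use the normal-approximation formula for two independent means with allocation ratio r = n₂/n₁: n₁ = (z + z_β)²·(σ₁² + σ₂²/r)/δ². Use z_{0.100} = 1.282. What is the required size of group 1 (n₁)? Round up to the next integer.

n₁ = (z_α + z_β)² · (σ₁² + σ₂²/r) / δ²
   = (1.282 + 1.282)² · (0.9² + 0.9²/2) / 0.3²
   = 6.5741 · (0.81 + 0.405) / 0.09
   = 6.5741 · 1.215 / 0.09
   = 88.75
Round up → n₁ = 89; n₂ = r·n₁ = 2 × 89 = 178.

n₁ = 89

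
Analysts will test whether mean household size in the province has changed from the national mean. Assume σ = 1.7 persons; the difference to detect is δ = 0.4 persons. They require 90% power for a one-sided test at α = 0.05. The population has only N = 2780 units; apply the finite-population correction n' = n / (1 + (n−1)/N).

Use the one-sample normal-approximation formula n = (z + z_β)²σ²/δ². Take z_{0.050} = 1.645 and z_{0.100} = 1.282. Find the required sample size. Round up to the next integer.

n = 147

n = (z_α + z_β)² · σ² / δ²
  = (1.645 + 1.282)² · 1.7² / 0.4²
  = 8.5673 · 2.89 / 0.16
  = 154.75
Finite-population correction (N = 2780): 154.75 / (1 + (154.75 − 1)/2780) = 146.64.
Round up → n = 147.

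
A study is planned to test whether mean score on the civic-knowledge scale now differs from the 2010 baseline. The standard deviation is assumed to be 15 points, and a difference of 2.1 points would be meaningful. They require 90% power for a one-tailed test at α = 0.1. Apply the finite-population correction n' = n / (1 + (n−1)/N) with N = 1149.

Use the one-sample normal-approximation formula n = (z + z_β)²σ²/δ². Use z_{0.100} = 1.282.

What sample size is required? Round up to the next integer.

n = 260

n = (z_α + z_β)² · σ² / δ²
  = (1.282 + 1.282)² · 15² / 2.1²
  = 6.5741 · 225 / 4.41
  = 335.41
Finite-population correction (N = 1149): 335.41 / (1 + (335.41 − 1)/1149) = 259.80.
Round up → n = 260.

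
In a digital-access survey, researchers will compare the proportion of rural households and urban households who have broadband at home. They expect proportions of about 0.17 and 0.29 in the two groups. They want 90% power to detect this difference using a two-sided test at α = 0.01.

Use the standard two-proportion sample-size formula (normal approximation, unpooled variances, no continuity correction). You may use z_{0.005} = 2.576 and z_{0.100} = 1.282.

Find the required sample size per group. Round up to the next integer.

n = (z_{α/2} + z_β)² · [p₁(1−p₁) + p₂(1−p₂)] / (p₁ − p₂)²
  = (2.576 + 1.282)² · (0.17·0.83 + 0.29·0.71) / (-0.12)²
  = (3.858)² · (0.1411 + 0.2059) / 0.0144
  = 14.8842 · 0.3470 / 0.0144
  = 358.67
Round up → n = 359 per group.

n = 359 per group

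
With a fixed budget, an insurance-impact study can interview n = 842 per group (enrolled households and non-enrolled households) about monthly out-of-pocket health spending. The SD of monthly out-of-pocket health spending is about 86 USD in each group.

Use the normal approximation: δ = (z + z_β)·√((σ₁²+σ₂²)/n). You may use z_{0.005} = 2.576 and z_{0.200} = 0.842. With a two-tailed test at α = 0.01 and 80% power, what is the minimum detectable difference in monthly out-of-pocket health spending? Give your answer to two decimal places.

δ = (z_{α/2} + z_β) · √((σ₁²+σ₂²)/n)
  = (2.576 + 0.842) · √(14792/842)
  = 3.418 · √17.5677
  = 3.418 · 4.1914
  = 14.3261

Minimum detectable difference ≈ 14.33 USD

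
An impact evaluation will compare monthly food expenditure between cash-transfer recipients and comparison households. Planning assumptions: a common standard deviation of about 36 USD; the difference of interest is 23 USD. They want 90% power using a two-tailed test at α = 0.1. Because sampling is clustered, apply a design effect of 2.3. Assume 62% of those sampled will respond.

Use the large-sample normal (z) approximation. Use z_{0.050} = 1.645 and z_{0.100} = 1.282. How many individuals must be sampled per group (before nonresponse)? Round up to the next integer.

n = (z_{α/2} + z_β)² · (σ₁² + σ₂²) / δ²
  = (1.645 + 1.282)² · (2·36² = 2592) / 23²
  = 8.5673 · 2592 / 529
  = 41.98
Design effect: 2.3 × 41.98 = 96.55.
Adjust for 62% response: 96.55 / 0.62 = 155.73.
Round up → n = 156 per group.

n = 156 per group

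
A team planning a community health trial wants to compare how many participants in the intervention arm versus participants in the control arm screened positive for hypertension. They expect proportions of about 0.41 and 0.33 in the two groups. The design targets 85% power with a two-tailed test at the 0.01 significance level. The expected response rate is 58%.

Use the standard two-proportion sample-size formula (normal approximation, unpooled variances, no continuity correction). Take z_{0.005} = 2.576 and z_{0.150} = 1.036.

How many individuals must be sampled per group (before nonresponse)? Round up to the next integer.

n = 1628 per group

n = (z_{α/2} + z_β)² · [p₁(1−p₁) + p₂(1−p₂)] / (p₁ − p₂)²
  = (2.576 + 1.036)² · (0.41·0.59 + 0.33·0.67) / (0.08)²
  = (3.612)² · (0.2419 + 0.2211) / 0.0064
  = 13.0465 · 0.4630 / 0.0064
  = 943.84
Adjust for 58% response: 943.84 / 0.58 = 1627.30.
Round up → n = 1628 per group.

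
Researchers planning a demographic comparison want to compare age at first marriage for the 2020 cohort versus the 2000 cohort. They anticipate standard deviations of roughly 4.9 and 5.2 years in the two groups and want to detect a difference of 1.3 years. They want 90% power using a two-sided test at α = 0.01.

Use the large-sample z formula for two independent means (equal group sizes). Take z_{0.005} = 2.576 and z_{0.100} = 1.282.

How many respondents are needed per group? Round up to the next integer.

n = (z_{α/2} + z_β)² · (σ₁² + σ₂²) / δ²
  = (2.576 + 1.282)² · (4.9² + 5.2² = 51.05) / 1.3²
  = 14.8842 · 51.05 / 1.69
  = 449.61
Round up → n = 450 per group.

n = 450 per group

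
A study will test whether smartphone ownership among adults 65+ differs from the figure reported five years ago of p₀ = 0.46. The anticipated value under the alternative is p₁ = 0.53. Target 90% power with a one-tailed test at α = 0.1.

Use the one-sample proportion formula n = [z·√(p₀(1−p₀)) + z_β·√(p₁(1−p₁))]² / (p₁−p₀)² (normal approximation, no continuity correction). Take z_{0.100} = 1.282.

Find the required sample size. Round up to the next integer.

n = [z_α·√(p₀q₀) + z_β·√(p₁q₁)]² / (p₁ − p₀)²
  = [1.282·√(0.46·0.54) + 1.282·√(0.53·0.47)]² / (0.07)²
  = [1.282·0.4984 + 1.282·0.4991]² / 0.0049
  = [1.2788]² / 0.0049
  = 333.74
Round up → n = 334.

n = 334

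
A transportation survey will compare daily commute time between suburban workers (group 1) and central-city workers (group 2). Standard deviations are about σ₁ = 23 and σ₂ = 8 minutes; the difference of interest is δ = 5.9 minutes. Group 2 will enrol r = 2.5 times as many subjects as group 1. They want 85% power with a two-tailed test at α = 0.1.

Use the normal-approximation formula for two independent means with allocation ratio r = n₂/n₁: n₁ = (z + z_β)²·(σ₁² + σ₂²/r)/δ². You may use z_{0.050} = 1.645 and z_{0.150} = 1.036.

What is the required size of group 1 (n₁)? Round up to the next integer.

n₁ = 115

n₁ = (z_{α/2} + z_β)² · (σ₁² + σ₂²/r) / δ²
   = (1.645 + 1.036)² · (23² + 8²/2.5) / 5.9²
   = 7.1878 · (529 + 25.6) / 34.81
   = 7.1878 · 554.6 / 34.81
   = 114.52
Round up → n₁ = 115; n₂ = r·n₁ = 2.5 × 115 = 288.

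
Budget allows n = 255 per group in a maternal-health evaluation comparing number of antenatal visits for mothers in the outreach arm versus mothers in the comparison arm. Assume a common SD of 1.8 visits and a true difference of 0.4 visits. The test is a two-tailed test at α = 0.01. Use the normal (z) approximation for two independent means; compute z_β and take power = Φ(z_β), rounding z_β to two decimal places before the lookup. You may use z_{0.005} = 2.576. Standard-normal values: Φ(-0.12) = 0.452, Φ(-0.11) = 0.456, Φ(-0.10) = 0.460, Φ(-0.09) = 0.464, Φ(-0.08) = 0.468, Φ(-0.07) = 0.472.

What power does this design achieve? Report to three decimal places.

Power ≈ 0.472

z_β = δ·√(n/(σ₁²+σ₂²)) − z_{α/2}
    = 0.4 · √(255/6.48) − 2.576
    = 0.4 · 6.27311 − 2.576
    = 2.5092 − 2.576 = -0.0668 → -0.07
Power = Φ(-0.07) = 0.472.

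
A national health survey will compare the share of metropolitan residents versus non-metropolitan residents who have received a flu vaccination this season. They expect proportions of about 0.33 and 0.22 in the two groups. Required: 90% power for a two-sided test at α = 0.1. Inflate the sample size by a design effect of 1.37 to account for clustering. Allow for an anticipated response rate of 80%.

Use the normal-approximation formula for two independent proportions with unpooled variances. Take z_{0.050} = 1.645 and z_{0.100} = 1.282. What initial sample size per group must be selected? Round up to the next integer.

n = (z_{α/2} + z_β)² · [p₁(1−p₁) + p₂(1−p₂)] / (p₁ − p₂)²
  = (1.645 + 1.282)² · (0.33·0.67 + 0.22·0.78) / (0.11)²
  = (2.927)² · (0.2211 + 0.1716) / 0.0121
  = 8.5673 · 0.3927 / 0.0121
  = 278.05
Design effect: 1.37 × 278.05 = 380.93.
Adjust for 80% response: 380.93 / 0.80 = 476.16.
Round up → n = 477 per group.

n = 477 per group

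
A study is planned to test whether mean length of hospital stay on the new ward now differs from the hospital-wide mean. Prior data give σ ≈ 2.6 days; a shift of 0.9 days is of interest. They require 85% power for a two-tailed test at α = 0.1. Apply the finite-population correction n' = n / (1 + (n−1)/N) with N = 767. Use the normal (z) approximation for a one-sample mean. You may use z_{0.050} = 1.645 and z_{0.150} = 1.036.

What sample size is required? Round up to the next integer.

n = (z_{α/2} + z_β)² · σ² / δ²
  = (1.645 + 1.036)² · 2.6² / 0.9²
  = 7.1878 · 6.76 / 0.81
  = 59.99
Finite-population correction (N = 767): 59.99 / (1 + (59.99 − 1)/767) = 55.70.
Round up → n = 56.

n = 56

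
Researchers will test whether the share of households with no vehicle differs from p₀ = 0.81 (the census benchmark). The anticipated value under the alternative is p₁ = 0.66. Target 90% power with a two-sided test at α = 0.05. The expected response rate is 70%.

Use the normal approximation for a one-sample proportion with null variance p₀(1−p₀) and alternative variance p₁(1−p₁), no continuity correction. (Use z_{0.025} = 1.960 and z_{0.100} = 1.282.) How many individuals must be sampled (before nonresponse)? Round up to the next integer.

n = [z_{α/2}·√(p₀q₀) + z_β·√(p₁q₁)]² / (p₁ − p₀)²
  = [1.960·√(0.81·0.19) + 1.282·√(0.66·0.34)]² / (-0.15)²
  = [1.960·0.3923 + 1.282·0.4737]² / 0.0225
  = [1.3762]² / 0.0225
  = 84.18
Adjust for 70% response: 84.18 / 0.70 = 120.25.
Round up → n = 121.

n = 121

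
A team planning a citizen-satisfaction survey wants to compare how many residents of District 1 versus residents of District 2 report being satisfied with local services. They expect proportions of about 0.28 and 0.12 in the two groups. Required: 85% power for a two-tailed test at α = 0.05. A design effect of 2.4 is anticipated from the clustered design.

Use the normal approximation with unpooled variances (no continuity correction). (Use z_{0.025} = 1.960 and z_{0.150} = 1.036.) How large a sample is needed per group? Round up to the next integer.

n = 259 per group

n = (z_{α/2} + z_β)² · [p₁(1−p₁) + p₂(1−p₂)] / (p₁ − p₂)²
  = (1.960 + 1.036)² · (0.28·0.72 + 0.12·0.88) / (0.16)²
  = (2.996)² · (0.2016 + 0.1056) / 0.0256
  = 8.9760 · 0.3072 / 0.0256
  = 107.71
Design effect: 2.4 × 107.71 = 258.51.
Round up → n = 259 per group.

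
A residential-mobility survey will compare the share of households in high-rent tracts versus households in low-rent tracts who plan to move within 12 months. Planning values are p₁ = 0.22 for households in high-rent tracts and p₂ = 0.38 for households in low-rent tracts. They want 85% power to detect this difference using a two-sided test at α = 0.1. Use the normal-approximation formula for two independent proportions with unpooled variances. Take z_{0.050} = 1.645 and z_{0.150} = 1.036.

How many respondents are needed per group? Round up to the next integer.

n = (z_{α/2} + z_β)² · [p₁(1−p₁) + p₂(1−p₂)] / (p₁ − p₂)²
  = (1.645 + 1.036)² · (0.22·0.78 + 0.38·0.62) / (-0.16)²
  = (2.681)² · (0.1716 + 0.2356) / 0.0256
  = 7.1878 · 0.4072 / 0.0256
  = 114.33
Round up → n = 115 per group.

n = 115 per group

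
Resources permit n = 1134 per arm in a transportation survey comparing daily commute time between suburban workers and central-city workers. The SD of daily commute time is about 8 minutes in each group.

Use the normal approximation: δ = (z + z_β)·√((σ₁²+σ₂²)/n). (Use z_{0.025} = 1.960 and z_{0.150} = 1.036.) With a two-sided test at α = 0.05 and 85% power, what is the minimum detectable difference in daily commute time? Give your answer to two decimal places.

δ = (z_{α/2} + z_β) · √((σ₁²+σ₂²)/n)
  = (1.960 + 1.036) · √(128/1134)
  = 2.996 · √0.11287
  = 2.996 · 0.3360
  = 1.0066

Minimum detectable difference ≈ 1.01 minutes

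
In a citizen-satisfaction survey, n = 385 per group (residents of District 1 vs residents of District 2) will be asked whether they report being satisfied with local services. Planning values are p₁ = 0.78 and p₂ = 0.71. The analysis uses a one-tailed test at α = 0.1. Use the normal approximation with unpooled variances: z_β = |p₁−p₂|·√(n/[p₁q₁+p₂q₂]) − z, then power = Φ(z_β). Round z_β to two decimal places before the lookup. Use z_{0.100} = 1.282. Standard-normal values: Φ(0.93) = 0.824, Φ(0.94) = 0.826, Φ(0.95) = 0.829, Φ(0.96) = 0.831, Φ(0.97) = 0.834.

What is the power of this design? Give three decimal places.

z_β = |p₁−p₂|·√(n/[p₁q₁+p₂q₂]) − z_α
    = 0.07 · √(385/0.3775) − 1.282
    = 0.07 · 31.9354 − 1.282
    = 2.2355 − 1.282 = 0.9535 → 0.95
Power = Φ(0.95) = 0.829.

Power ≈ 0.829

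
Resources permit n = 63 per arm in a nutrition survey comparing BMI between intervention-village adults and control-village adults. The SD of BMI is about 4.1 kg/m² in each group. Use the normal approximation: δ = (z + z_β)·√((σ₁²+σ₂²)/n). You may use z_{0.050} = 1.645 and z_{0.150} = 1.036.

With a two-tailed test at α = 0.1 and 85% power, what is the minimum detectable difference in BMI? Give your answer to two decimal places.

Minimum detectable difference ≈ 1.96 kg/m²

δ = (z_{α/2} + z_β) · √((σ₁²+σ₂²)/n)
  = (1.645 + 1.036) · √(33.62/63)
  = 2.681 · √0.53365
  = 2.681 · 0.7305
  = 1.9585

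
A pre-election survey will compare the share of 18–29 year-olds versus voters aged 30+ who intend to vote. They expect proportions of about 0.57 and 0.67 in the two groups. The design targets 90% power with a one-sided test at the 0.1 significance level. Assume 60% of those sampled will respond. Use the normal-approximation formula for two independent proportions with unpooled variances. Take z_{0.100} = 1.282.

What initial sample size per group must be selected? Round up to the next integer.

n = (z_α + z_β)² · [p₁(1−p₁) + p₂(1−p₂)] / (p₁ − p₂)²
  = (1.282 + 1.282)² · (0.57·0.43 + 0.67·0.33) / (-0.10)²
  = (2.564)² · (0.2451 + 0.2211) / 0.0100
  = 6.5741 · 0.4662 / 0.0100
  = 306.48
Adjust for 60% response: 306.48 / 0.60 = 510.81.
Round up → n = 511 per group.

n = 511 per group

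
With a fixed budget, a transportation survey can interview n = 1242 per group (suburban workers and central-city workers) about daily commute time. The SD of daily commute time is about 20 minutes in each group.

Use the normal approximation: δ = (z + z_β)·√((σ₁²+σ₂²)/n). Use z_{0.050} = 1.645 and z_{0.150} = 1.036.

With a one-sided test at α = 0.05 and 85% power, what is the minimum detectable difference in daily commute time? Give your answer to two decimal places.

Minimum detectable difference ≈ 2.15 minutes

δ = (z_α + z_β) · √((σ₁²+σ₂²)/n)
  = (1.645 + 1.036) · √(800/1242)
  = 2.681 · √0.64412
  = 2.681 · 0.8026
  = 2.1517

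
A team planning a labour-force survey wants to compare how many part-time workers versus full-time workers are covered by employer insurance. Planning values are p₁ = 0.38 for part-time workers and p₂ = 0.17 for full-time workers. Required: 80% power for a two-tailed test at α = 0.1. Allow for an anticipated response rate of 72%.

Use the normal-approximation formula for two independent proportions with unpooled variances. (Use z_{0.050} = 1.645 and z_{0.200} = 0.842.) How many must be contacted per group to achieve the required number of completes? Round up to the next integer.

n = (z_{α/2} + z_β)² · [p₁(1−p₁) + p₂(1−p₂)] / (p₁ − p₂)²
  = (1.645 + 0.842)² · (0.38·0.62 + 0.17·0.83) / (0.21)²
  = (2.487)² · (0.2356 + 0.1411) / 0.0441
  = 6.1852 · 0.3767 / 0.0441
  = 52.83
Adjust for 72% response: 52.83 / 0.72 = 73.38.
Round up → n = 74 per group.

n = 74 per group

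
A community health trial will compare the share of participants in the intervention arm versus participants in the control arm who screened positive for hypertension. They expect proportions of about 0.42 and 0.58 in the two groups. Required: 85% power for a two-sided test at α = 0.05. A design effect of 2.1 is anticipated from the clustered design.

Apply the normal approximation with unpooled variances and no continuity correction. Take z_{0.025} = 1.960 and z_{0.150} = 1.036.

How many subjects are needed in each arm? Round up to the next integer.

n = 359 per group

n = (z_{α/2} + z_β)² · [p₁(1−p₁) + p₂(1−p₂)] / (p₁ − p₂)²
  = (1.960 + 1.036)² · (0.42·0.58 + 0.58·0.42) / (-0.16)²
  = (2.996)² · (0.2436 + 0.2436) / 0.0256
  = 8.9760 · 0.4872 / 0.0256
  = 170.82
Design effect: 2.1 × 170.82 = 358.73.
Round up → n = 359 per group.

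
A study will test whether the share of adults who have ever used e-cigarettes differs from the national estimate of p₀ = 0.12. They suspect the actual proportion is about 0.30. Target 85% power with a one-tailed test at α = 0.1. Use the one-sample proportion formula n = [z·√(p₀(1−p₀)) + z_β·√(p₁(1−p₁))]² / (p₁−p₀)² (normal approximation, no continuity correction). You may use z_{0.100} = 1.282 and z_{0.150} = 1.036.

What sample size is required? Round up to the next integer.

n = [z_α·√(p₀q₀) + z_β·√(p₁q₁)]² / (p₁ − p₀)²
  = [1.282·√(0.12·0.88) + 1.036·√(0.30·0.70)]² / (0.18)²
  = [1.282·0.3250 + 1.036·0.4583]² / 0.0324
  = [0.8914]² / 0.0324
  = 24.52
Round up → n = 25.

n = 25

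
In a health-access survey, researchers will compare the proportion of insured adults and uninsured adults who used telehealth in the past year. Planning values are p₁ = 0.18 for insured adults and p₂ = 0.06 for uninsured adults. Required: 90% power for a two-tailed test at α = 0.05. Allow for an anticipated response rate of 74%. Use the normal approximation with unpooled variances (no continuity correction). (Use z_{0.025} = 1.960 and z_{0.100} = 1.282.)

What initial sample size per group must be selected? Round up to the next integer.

n = 202 per group

n = (z_{α/2} + z_β)² · [p₁(1−p₁) + p₂(1−p₂)] / (p₁ − p₂)²
  = (1.960 + 1.282)² · (0.18·0.82 + 0.06·0.94) / (0.12)²
  = (3.242)² · (0.1476 + 0.0564) / 0.0144
  = 10.5106 · 0.2040 / 0.0144
  = 148.90
Adjust for 74% response: 148.90 / 0.74 = 201.22.
Round up → n = 202 per group.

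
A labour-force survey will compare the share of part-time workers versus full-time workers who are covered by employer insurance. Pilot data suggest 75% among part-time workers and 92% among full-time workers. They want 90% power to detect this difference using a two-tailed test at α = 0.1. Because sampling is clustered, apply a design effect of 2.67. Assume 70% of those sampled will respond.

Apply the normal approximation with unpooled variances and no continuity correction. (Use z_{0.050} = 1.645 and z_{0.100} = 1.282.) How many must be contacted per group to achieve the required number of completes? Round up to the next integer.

n = 296 per group

n = (z_{α/2} + z_β)² · [p₁(1−p₁) + p₂(1−p₂)] / (p₁ − p₂)²
  = (1.645 + 1.282)² · (0.75·0.25 + 0.92·0.08) / (-0.17)²
  = (2.927)² · (0.1875 + 0.0736) / 0.0289
  = 8.5673 · 0.2611 / 0.0289
  = 77.40
Design effect: 2.67 × 77.40 = 206.66.
Adjust for 70% response: 206.66 / 0.70 = 295.23.
Round up → n = 296 per group.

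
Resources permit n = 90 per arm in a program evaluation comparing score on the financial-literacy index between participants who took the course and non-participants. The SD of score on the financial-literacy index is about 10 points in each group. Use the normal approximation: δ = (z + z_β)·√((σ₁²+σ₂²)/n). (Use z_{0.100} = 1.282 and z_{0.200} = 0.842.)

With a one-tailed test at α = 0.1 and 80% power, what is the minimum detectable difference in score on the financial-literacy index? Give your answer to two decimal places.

Minimum detectable difference ≈ 3.17 points

δ = (z_α + z_β) · √((σ₁²+σ₂²)/n)
  = (1.282 + 0.842) · √(200/90)
  = 2.124 · √2.2222
  = 2.124 · 1.4907
  = 3.1663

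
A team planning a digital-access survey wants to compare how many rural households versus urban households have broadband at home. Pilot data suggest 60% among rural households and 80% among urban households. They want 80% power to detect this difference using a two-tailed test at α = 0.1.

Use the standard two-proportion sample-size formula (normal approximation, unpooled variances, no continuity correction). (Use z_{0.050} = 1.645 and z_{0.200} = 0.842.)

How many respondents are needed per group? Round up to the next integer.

n = (z_{α/2} + z_β)² · [p₁(1−p₁) + p₂(1−p₂)] / (p₁ − p₂)²
  = (1.645 + 0.842)² · (0.60·0.40 + 0.80·0.20) / (-0.20)²
  = (2.487)² · (0.2400 + 0.1600) / 0.0400
  = 6.1852 · 0.4000 / 0.0400
  = 61.85
Round up → n = 62 per group.

n = 62 per group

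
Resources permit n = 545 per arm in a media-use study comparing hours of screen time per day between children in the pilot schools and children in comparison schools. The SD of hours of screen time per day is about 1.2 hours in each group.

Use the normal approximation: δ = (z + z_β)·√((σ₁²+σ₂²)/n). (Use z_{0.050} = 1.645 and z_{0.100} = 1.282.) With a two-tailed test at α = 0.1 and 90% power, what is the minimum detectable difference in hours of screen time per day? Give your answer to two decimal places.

Minimum detectable difference ≈ 0.21 hours

δ = (z_{α/2} + z_β) · √((σ₁²+σ₂²)/n)
  = (1.645 + 1.282) · √(2.88/545)
  = 2.927 · √0.00528
  = 2.927 · 0.0727
  = 0.2128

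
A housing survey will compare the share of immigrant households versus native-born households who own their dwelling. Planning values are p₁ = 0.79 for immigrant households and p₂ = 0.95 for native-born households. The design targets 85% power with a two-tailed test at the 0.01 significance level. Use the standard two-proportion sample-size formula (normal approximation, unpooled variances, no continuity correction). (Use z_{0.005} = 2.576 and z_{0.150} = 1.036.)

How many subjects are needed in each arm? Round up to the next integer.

n = (z_{α/2} + z_β)² · [p₁(1−p₁) + p₂(1−p₂)] / (p₁ − p₂)²
  = (2.576 + 1.036)² · (0.79·0.21 + 0.95·0.05) / (-0.16)²
  = (3.612)² · (0.1659 + 0.0475) / 0.0256
  = 13.0465 · 0.2134 / 0.0256
  = 108.76
Round up → n = 109 per group.

n = 109 per group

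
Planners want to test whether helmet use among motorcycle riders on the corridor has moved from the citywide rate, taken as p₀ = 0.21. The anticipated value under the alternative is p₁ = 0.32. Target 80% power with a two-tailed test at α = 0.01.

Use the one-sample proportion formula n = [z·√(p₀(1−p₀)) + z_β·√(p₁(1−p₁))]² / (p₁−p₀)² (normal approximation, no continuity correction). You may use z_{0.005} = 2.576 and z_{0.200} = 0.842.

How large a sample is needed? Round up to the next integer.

n = [z_{α/2}·√(p₀q₀) + z_β·√(p₁q₁)]² / (p₁ − p₀)²
  = [2.576·√(0.21·0.79) + 0.842·√(0.32·0.68)]² / (0.11)²
  = [2.576·0.4073 + 0.842·0.4665]² / 0.0121
  = [1.4420]² / 0.0121
  = 171.85
Round up → n = 172.

n = 172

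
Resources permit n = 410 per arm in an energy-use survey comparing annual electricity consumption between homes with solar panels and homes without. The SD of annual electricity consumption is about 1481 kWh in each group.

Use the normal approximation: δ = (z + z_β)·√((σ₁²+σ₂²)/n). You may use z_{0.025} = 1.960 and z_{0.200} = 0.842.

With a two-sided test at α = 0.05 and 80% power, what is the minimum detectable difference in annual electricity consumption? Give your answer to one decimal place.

δ = (z_{α/2} + z_β) · √((σ₁²+σ₂²)/n)
  = (1.960 + 0.842) · √(4386722/410)
  = 2.802 · √10699.3
  = 2.802 · 103.4375
  = 289.8320

Minimum detectable difference ≈ 289.8 kWh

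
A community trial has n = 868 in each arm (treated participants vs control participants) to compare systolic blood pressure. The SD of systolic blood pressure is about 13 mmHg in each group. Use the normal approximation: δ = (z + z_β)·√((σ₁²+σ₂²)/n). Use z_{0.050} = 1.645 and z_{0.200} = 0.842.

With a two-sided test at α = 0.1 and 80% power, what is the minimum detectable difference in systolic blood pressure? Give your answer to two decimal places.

δ = (z_{α/2} + z_β) · √((σ₁²+σ₂²)/n)
  = (1.645 + 0.842) · √(338/868)
  = 2.487 · √0.3894
  = 2.487 · 0.6240
  = 1.5519

Minimum detectable difference ≈ 1.55 mmHg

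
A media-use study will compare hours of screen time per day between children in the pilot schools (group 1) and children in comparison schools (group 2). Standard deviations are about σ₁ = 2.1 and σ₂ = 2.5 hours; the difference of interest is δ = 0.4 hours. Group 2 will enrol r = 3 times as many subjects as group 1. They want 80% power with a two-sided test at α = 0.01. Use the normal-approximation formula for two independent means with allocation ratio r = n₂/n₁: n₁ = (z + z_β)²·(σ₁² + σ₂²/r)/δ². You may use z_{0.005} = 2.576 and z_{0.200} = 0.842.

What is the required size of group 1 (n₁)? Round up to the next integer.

n₁ = (z_{α/2} + z_β)² · (σ₁² + σ₂²/r) / δ²
   = (2.576 + 0.842)² · (2.1² + 2.5²/3) / 0.4²
   = 11.6827 · (4.41 + 2.0833) / 0.16
   = 11.6827 · 6.4933 / 0.16
   = 474.12
Round up → n₁ = 475; n₂ = r·n₁ = 3 × 475 = 1425.

n₁ = 475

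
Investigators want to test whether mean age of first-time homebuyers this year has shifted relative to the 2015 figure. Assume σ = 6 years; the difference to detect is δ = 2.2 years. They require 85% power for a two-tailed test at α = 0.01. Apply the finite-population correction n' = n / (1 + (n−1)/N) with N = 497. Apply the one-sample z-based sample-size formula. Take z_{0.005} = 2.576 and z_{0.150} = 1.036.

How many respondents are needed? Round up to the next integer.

n = (z_{α/2} + z_β)² · σ² / δ²
  = (2.576 + 1.036)² · 6² / 2.2²
  = 13.0465 · 36 / 4.84
  = 97.04
Finite-population correction (N = 497): 97.04 / (1 + (97.04 − 1)/497) = 81.33.
Round up → n = 82.

n = 82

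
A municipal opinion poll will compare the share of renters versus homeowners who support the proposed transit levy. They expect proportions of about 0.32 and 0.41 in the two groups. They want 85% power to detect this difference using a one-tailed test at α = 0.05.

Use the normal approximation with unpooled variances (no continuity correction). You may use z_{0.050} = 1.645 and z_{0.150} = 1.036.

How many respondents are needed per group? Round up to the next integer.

n = (z_α + z_β)² · [p₁(1−p₁) + p₂(1−p₂)] / (p₁ − p₂)²
  = (1.645 + 1.036)² · (0.32·0.68 + 0.41·0.59) / (-0.09)²
  = (2.681)² · (0.2176 + 0.2419) / 0.0081
  = 7.1878 · 0.4595 / 0.0081
  = 407.75
Round up → n = 408 per group.

n = 408 per group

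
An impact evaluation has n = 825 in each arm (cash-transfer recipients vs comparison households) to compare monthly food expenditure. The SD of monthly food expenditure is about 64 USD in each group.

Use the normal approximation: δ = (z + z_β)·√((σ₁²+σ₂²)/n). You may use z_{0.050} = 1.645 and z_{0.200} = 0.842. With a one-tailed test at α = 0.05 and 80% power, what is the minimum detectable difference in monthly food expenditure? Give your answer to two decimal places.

Minimum detectable difference ≈ 7.84 USD

δ = (z_α + z_β) · √((σ₁²+σ₂²)/n)
  = (1.645 + 0.842) · √(8192/825)
  = 2.487 · √9.9297
  = 2.487 · 3.1511
  = 7.8369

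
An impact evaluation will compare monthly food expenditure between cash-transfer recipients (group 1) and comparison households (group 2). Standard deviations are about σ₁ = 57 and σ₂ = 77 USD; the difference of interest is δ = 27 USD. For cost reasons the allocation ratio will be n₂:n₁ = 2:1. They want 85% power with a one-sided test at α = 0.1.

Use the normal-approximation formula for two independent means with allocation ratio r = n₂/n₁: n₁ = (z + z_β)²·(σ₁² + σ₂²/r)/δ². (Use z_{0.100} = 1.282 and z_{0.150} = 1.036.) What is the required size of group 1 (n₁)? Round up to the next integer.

n₁ = 46

n₁ = (z_α + z_β)² · (σ₁² + σ₂²/r) / δ²
   = (1.282 + 1.036)² · (57² + 77²/2) / 27²
   = 5.3731 · (3249 + 2964.5) / 729
   = 5.3731 · 6213.5 / 729
   = 45.80
Round up → n₁ = 46; n₂ = r·n₁ = 2 × 46 = 92.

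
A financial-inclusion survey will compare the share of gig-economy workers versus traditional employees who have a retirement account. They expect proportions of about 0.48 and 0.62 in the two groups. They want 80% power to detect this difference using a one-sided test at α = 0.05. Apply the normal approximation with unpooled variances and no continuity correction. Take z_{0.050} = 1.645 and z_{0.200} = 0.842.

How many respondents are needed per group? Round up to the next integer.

n = (z_α + z_β)² · [p₁(1−p₁) + p₂(1−p₂)] / (p₁ − p₂)²
  = (1.645 + 0.842)² · (0.48·0.52 + 0.62·0.38) / (-0.14)²
  = (2.487)² · (0.2496 + 0.2356) / 0.0196
  = 6.1852 · 0.4852 / 0.0196
  = 153.11
Round up → n = 154 per group.

n = 154 per group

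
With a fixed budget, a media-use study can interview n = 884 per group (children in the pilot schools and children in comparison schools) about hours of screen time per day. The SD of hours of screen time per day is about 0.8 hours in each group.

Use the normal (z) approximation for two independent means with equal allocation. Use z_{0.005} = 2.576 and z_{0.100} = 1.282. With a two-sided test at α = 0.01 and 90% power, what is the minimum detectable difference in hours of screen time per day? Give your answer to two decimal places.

Minimum detectable difference ≈ 0.15 hours

δ = (z_{α/2} + z_β) · √((σ₁²+σ₂²)/n)
  = (2.576 + 1.282) · √(1.28/884)
  = 3.858 · √0.00145
  = 3.858 · 0.0381
  = 0.1468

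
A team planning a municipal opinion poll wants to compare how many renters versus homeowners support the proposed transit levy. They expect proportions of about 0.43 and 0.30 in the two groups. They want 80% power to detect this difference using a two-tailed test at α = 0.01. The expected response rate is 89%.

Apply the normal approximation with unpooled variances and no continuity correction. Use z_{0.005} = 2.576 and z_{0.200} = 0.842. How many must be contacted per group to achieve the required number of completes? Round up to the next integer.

n = (z_{α/2} + z_β)² · [p₁(1−p₁) + p₂(1−p₂)] / (p₁ − p₂)²
  = (2.576 + 0.842)² · (0.43·0.57 + 0.30·0.70) / (0.13)²
  = (3.418)² · (0.2451 + 0.2100) / 0.0169
  = 11.6827 · 0.4551 / 0.0169
  = 314.60
Adjust for 89% response: 314.60 / 0.89 = 353.49.
Round up → n = 354 per group.

n = 354 per group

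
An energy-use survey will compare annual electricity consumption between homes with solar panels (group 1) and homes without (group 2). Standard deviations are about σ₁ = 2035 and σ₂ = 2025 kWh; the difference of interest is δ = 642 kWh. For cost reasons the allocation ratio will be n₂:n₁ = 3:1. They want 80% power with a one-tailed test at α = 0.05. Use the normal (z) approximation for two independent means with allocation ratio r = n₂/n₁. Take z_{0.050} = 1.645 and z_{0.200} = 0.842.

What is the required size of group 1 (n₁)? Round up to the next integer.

n₁ = (z_α + z_β)² · (σ₁² + σ₂²/r) / δ²
   = (1.645 + 0.842)² · (2035² + 2025²/3) / 642²
   = 6.1852 · (4141225 + 1366875) / 412164
   = 6.1852 · 5508100 / 412164
   = 82.66
Round up → n₁ = 83; n₂ = r·n₁ = 3 × 83 = 249.

n₁ = 83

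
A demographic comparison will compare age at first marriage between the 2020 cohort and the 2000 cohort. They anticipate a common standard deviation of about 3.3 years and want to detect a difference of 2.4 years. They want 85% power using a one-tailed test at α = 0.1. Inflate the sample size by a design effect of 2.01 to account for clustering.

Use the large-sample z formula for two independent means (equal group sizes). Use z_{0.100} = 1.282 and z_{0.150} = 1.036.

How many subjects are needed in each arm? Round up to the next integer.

n = (z_α + z_β)² · (σ₁² + σ₂²) / δ²
  = (1.282 + 1.036)² · (2·3.3² = 21.78) / 2.4²
  = 5.3731 · 21.78 / 5.76
  = 20.32
Design effect: 2.01 × 20.32 = 40.84.
Round up → n = 41 per group.

n = 41 per group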